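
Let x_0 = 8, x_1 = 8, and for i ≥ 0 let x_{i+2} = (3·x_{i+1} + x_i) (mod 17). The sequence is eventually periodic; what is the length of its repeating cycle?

We have x_0 = 8,  x_1 = 8,  x_2 = 15,  x_3 = 2,  x_4 = 4,  x_5 = 14,  x_6 = 12,  x_7 = 16,  x_8 = 9,  x_9 = 9,  x_{10} = 2,  x_{11} = 15,  x_{12} = 13,  x_{13} = 3,  x_{14} = 5,  x_{15} = 1,  x_{16} = 8,  x_{17} = 8.
The sequence repeats with period 16.

16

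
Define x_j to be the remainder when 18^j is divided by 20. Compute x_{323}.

We have x_1 = 18,  x_2 = 4,  x_3 = 12,  x_4 = 16,  x_5 = 8,  x_6 = 4.
Since x_6 = x_2 = 4, the sequence is eventually periodic: after a pre-period of length 1 it cycles with period 4.
For j ≥ 2, x_j depends only on (j - 2) mod 4. (323 - 2) mod 4 = 1, so x_{323} = x_3 = 12.

12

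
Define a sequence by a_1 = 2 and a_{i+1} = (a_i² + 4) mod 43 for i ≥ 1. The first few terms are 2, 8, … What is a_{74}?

Listing terms: a_1 = 2; a_2 = 8; a_3 = 25; a_4 = 27; a_5 = 2.
The sequence repeats with period 4.
So a_{74} = a_{1 + ((74-1) mod 4)} = a_2 = 8.

8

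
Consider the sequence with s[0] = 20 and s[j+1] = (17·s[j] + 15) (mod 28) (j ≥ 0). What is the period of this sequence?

12

We have s[0] = 20; s[1] = 19; s[2] = 2; s[3] = 21; s[4] = 8; s[5] = 11; s[6] = 6; s[7] = 5; s[8] = 16; s[9] = 7; s[10] = 22; s[11] = 25; s[12] = 20.
Since s[12] = s[0] = 20, the sequence is periodic with period 12.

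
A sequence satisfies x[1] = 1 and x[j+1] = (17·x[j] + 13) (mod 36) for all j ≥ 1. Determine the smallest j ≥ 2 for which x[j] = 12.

4

Computing terms: x[1] = 1, x[2] = 30, x[3] = 19, x[4] = 12, x[5] = 1.
Since x[5] = x[1] = 1, the sequence is periodic with period 4.
The value 12 first appears (with j ≥ 2) at x[4].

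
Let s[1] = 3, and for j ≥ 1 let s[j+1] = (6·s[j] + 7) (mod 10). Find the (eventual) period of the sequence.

5

Listing terms: s[1] = 3,  s[2] = 5,  s[3] = 7,  s[4] = 9,  s[5] = 1,  s[6] = 3.
Since s[6] = s[1] = 3, the sequence is periodic with period 5.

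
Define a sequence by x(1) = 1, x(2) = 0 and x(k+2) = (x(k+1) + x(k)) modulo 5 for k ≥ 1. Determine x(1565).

Computing terms: x(1) = 1; x(2) = 0; x(3) = 1; x(4) = 1; x(5) = 2; x(6) = 3; x(7) = 0; x(8) = 3; x(9) = 3; x(10) = 1; x(11) = 4; x(12) = 0; x(13) = 4; x(14) = 4; x(15) = 3; x(16) = 2; x(17) = 0; x(18) = 2; x(19) = 2; x(20) = 4; x(21) = 1; x(22) = 0.
Since (x(21), x(22)) = (x(1), x(2)) = (1, 0) (two consecutive terms determine the rest), the sequence is periodic with period 20.
(1565 - 1) mod 20 = 4, so x(1565) = x(5) = 2.

2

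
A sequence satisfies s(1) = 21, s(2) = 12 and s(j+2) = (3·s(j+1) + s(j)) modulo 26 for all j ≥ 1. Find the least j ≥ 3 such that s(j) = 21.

Listing terms: s(1) = 21; s(2) = 12; s(3) = 5; s(4) = 1; s(5) = 8; s(6) = 25; s(7) = 5; s(8) = 14; s(9) = 21; s(10) = 25; s(11) = 18; s(12) = 1; s(13) = 21; s(14) = 12.
Since (s(13), s(14)) = (s(1), s(2)) = (21, 12) (two consecutive terms determine the rest), the sequence is periodic with period 12.
The value 21 first appears (with j ≥ 3) at s(9).

9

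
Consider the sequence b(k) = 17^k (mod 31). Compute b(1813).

3

b(0) = 1, b(1) = 17, b(2) = 10, b(3) = 15, b(4) = 7, b(5) = 26, b(6) = 8, b(7) = 12, b(8) = 18, b(9) = 27, b(10) = 25, b(11) = 22, b(12) = 2, b(13) = 3, b(14) = 20, b(15) = 30, b(16) = 14, b(17) = 21, b(18) = 16, b(19) = 24, b(20) = 5, b(21) = 23, b(22) = 19, b(23) = 13, b(24) = 4, b(25) = 6, b(26) = 9, b(27) = 29, b(28) = 28, b(29) = 11, b(30) = 1.
Since b(30) = b(0) = 1, the sequence is periodic with period 30.
(1813 - 0) mod 30 = 13, so b(1813) = b(13) = 3.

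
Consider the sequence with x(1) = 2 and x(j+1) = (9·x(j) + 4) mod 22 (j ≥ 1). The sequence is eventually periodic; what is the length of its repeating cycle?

x(1) = 2,  x(2) = 0,  x(3) = 4,  x(4) = 18,  x(5) = 12,  x(6) = 2.
The sequence repeats with period 5.

5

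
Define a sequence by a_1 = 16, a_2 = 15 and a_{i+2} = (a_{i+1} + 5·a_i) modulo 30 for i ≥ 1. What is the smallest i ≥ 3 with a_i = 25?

We have a_1 = 16; a_2 = 15; a_3 = 5; a_4 = 20; a_5 = 15; a_6 = 25; a_7 = 10; a_8 = 15; a_9 = 5.
Since (a_8, a_9) = (a_2, a_3) = (15, 5) (two consecutive terms determine the rest), the sequence is eventually periodic: after a pre-period of length 1 it cycles with period 6.
The value 25 first appears (with i ≥ 3) at a_6.

6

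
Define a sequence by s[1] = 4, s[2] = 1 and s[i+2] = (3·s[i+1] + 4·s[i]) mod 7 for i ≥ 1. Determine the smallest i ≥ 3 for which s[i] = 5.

3

Listing terms: s[1] = 4, s[2] = 1, s[3] = 5, s[4] = 5, s[5] = 0, s[6] = 6, s[7] = 4, s[8] = 1.
Since (s[7], s[8]) = (s[1], s[2]) = (4, 1) (two consecutive terms determine the rest), the sequence is periodic with period 6.
The value 5 first appears (with i ≥ 3) at s[3].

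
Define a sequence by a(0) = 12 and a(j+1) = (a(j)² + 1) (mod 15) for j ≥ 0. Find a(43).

Computing terms: a(0) = 12; a(1) = 10; a(2) = 11; a(3) = 2; a(4) = 5; a(5) = 11.
Since a(5) = a(2) = 11, the sequence is eventually periodic: after a pre-period of length 2 it cycles with period 3.
For j ≥ 2, a(j) depends only on (j - 2) mod 3. (43 - 2) mod 3 = 2, so a(43) = a(4) = 5.

5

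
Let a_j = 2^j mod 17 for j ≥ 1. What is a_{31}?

a_1 = 2,  a_2 = 4,  a_3 = 8,  a_4 = 16,  a_5 = 15,  a_6 = 13,  a_7 = 9,  a_8 = 1,  a_9 = 2.
Since a_9 = a_1 = 2, the sequence is periodic with period 8.
(31 - 1) mod 8 = 6, so a_{31} = a_7 = 9.

9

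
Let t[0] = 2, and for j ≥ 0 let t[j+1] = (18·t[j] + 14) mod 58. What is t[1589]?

16

Computing terms: t[0] = 2,  t[1] = 50,  t[2] = 44,  t[3] = 52,  t[4] = 22,  t[5] = 4,  t[6] = 28,  t[7] = 54,  t[8] = 0,  t[9] = 14,  t[10] = 34,  t[11] = 46,  t[12] = 30,  t[13] = 32,  t[14] = 10,  t[15] = 20,  t[16] = 26,  t[17] = 18,  t[18] = 48,  t[19] = 8,  t[20] = 42,  t[21] = 16,  t[22] = 12,  t[23] = 56,  t[24] = 36,  t[25] = 24,  t[26] = 40,  t[27] = 38,  t[28] = 2.
Since t[28] = t[0] = 2, the sequence is periodic with period 28.
(1589 - 0) mod 28 = 21, so t[1589] = t[21] = 16.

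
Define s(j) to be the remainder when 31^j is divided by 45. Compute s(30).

1

s(1) = 31, s(2) = 16, s(3) = 1, s(4) = 31.
Since s(4) = s(1) = 31, the sequence is periodic with period 3.
So s(30) = s(1 + ((30-1) mod 3)) = s(3) = 1.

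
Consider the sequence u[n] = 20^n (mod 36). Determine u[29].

Computing terms: u[0] = 1, u[1] = 20, u[2] = 4, u[3] = 8, u[4] = 16, u[5] = 32, u[6] = 28, u[7] = 20.
Since u[7] = u[1] = 20, the sequence is eventually periodic: after a pre-period of length 1 it cycles with period 6.
For n ≥ 1, u[n] depends only on (n - 1) mod 6. (29 - 1) mod 6 = 4, so u[29] = u[5] = 32.

32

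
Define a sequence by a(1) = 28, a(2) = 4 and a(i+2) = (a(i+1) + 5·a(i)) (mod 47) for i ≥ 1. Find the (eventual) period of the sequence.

23

Listing terms: a(1) = 28; a(2) = 4; a(3) = 3; a(4) = 23; a(5) = 38; a(6) = 12; a(7) = 14; a(8) = 27; a(9) = 3; a(10) = 44; a(11) = 12; a(12) = 44; a(13) = 10; a(14) = 42; a(15) = 45; a(16) = 20; a(17) = 10; a(18) = 16; a(19) = 19; a(20) = 5; a(21) = 6; a(22) = 31; a(23) = 14; a(24) = 28; a(25) = 4.
The sequence repeats with period 23.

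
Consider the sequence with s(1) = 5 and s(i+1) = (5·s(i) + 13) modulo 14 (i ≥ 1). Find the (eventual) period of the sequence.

Listing terms: s(1) = 5, s(2) = 10, s(3) = 7, s(4) = 6, s(5) = 1, s(6) = 4, s(7) = 5.
The sequence repeats with period 6.

6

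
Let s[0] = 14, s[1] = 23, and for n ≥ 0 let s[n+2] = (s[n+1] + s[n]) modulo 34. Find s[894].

We have s[0] = 14; s[1] = 23; s[2] = 3; s[3] = 26; s[4] = 29; s[5] = 21; s[6] = 16; s[7] = 3; s[8] = 19; s[9] = 22; s[10] = 7; s[11] = 29; s[12] = 2; s[13] = 31; s[14] = 33; s[15] = 30; s[16] = 29; s[17] = 25; s[18] = 20; s[19] = 11; s[20] = 31; s[21] = 8; s[22] = 5; s[23] = 13; s[24] = 18; s[25] = 31; s[26] = 15; s[27] = 12; s[28] = 27; s[29] = 5; s[30] = 32; s[31] = 3; s[32] = 1; s[33] = 4; s[34] = 5; s[35] = 9; s[36] = 14; s[37] = 23.
Since (s[36], s[37]) = (s[0], s[1]) = (14, 23) (two consecutive terms determine the rest), the sequence is periodic with period 36.
So s[894] = s[0 + ((894-0) mod 36)] = s[30] = 32.

32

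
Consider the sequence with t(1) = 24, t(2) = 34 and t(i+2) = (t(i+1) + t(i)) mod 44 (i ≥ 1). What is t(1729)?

36

Computing terms: t(1) = 24,  t(2) = 34,  t(3) = 14,  t(4) = 4,  t(5) = 18,  t(6) = 22,  t(7) = 40,  t(8) = 18,  t(9) = 14,  t(10) = 32,  t(11) = 2,  t(12) = 34,  t(13) = 36,  t(14) = 26,  t(15) = 18,  t(16) = 0,  t(17) = 18,  t(18) = 18,  t(19) = 36,  t(20) = 10,  t(21) = 2,  t(22) = 12,  t(23) = 14,  t(24) = 26,  t(25) = 40,  t(26) = 22,  t(27) = 18,  t(28) = 40,  t(29) = 14,  t(30) = 10,  t(31) = 24,  t(32) = 34.
Since (t(31), t(32)) = (t(1), t(2)) = (24, 34) (two consecutive terms determine the rest), the sequence is periodic with period 30.
So t(1729) = t(1 + ((1729-1) mod 30)) = t(19) = 36.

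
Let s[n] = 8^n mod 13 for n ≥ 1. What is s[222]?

s[1] = 8; s[2] = 12; s[3] = 5; s[4] = 1; s[5] = 8.
The sequence repeats with period 4.
(222 - 1) mod 4 = 1, so s[222] = s[2] = 12.

12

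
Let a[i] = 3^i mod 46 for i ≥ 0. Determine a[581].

Computing terms: a[0] = 1,  a[1] = 3,  a[2] = 9,  a[3] = 27,  a[4] = 35,  a[5] = 13,  a[6] = 39,  a[7] = 25,  a[8] = 29,  a[9] = 41,  a[10] = 31,  a[11] = 1.
The sequence repeats with period 11.
So a[581] = a[0 + ((581-0) mod 11)] = a[9] = 41.

41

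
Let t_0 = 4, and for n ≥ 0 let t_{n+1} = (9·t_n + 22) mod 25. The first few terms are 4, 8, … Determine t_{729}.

23

t_0 = 4; t_1 = 8; t_2 = 19; t_3 = 18; t_4 = 9; t_5 = 3; t_6 = 24; t_7 = 13; t_8 = 14; t_9 = 23; t_{10} = 4.
The sequence repeats with period 10.
So t_{729} = t_{0 + ((729-0) mod 10)} = t_9 = 23.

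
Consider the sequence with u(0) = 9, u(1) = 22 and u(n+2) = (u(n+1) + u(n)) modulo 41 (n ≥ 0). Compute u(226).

25

u(0) = 9, u(1) = 22, u(2) = 31, u(3) = 12, u(4) = 2, u(5) = 14, u(6) = 16, u(7) = 30, u(8) = 5, u(9) = 35, u(10) = 40, u(11) = 34, u(12) = 33, u(13) = 26, u(14) = 18, u(15) = 3, u(16) = 21, u(17) = 24, u(18) = 4, u(19) = 28, u(20) = 32, u(21) = 19, u(22) = 10, u(23) = 29, u(24) = 39, u(25) = 27, u(26) = 25, u(27) = 11, u(28) = 36, u(29) = 6, u(30) = 1, u(31) = 7, u(32) = 8, u(33) = 15, u(34) = 23, u(35) = 38, u(36) = 20, u(37) = 17, u(38) = 37, u(39) = 13, u(40) = 9, u(41) = 22.
The sequence repeats with period 40.
(226 - 0) mod 40 = 26, so u(226) = u(26) = 25.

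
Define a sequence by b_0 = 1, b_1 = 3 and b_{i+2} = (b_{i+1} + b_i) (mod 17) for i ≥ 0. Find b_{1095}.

We have b_0 = 1, b_1 = 3, b_2 = 4, b_3 = 7, b_4 = 11, b_5 = 1, b_6 = 12, b_7 = 13, b_8 = 8, b_9 = 4, b_{10} = 12, b_{11} = 16, b_{12} = 11, b_{13} = 10, b_{14} = 4, b_{15} = 14, b_{16} = 1, b_{17} = 15, b_{18} = 16, b_{19} = 14, b_{20} = 13, b_{21} = 10, b_{22} = 6, b_{23} = 16, b_{24} = 5, b_{25} = 4, b_{26} = 9, b_{27} = 13, b_{28} = 5, b_{29} = 1, b_{30} = 6, b_{31} = 7, b_{32} = 13, b_{33} = 3, b_{34} = 16, b_{35} = 2, b_{36} = 1, b_{37} = 3.
The sequence repeats with period 36.
So b_{1095} = b_{0 + ((1095-0) mod 36)} = b_{15} = 14.

14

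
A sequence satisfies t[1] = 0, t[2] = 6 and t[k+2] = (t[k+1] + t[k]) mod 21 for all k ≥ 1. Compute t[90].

15

Computing terms: t[1] = 0, t[2] = 6, t[3] = 6, t[4] = 12, t[5] = 18, t[6] = 9, t[7] = 6, t[8] = 15, t[9] = 0, t[10] = 15, t[11] = 15, t[12] = 9, t[13] = 3, t[14] = 12, t[15] = 15, t[16] = 6, t[17] = 0, t[18] = 6.
The sequence repeats with period 16.
So t[90] = t[1 + ((90-1) mod 16)] = t[10] = 15.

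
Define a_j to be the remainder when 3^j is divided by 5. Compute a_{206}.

Listing terms: a_0 = 1; a_1 = 3; a_2 = 4; a_3 = 2; a_4 = 1.
Since a_4 = a_0 = 1, the sequence is periodic with period 4.
So a_{206} = a_{0 + ((206-0) mod 4)} = a_2 = 4.

4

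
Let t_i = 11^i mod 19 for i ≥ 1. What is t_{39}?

We have t_1 = 11; t_2 = 7; t_3 = 1; t_4 = 11.
Since t_4 = t_1 = 11, the sequence is periodic with period 3.
(39 - 1) mod 3 = 2, so t_{39} = t_3 = 1.

1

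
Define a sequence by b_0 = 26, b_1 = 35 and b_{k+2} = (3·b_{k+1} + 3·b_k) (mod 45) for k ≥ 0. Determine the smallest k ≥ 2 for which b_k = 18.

6

Listing terms: b_0 = 26; b_1 = 35; b_2 = 3; b_3 = 24; b_4 = 36; b_5 = 0; b_6 = 18; b_7 = 9; b_8 = 36; b_9 = 0.
Since (b_8, b_9) = (b_4, b_5) = (36, 0) (two consecutive terms determine the rest), the sequence is eventually periodic: after a pre-period of length 4 it cycles with period 4.
The value 18 first appears (with k ≥ 2) at b_6.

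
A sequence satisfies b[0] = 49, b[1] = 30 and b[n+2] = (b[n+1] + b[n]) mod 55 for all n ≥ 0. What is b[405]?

22

Computing terms: b[0] = 49, b[1] = 30, b[2] = 24, b[3] = 54, b[4] = 23, b[5] = 22, b[6] = 45, b[7] = 12, b[8] = 2, b[9] = 14, b[10] = 16, b[11] = 30, b[12] = 46, b[13] = 21, b[14] = 12, b[15] = 33, b[16] = 45, b[17] = 23, b[18] = 13, b[19] = 36, b[20] = 49, b[21] = 30.
Since (b[20], b[21]) = (b[0], b[1]) = (49, 30) (two consecutive terms determine the rest), the sequence is periodic with period 20.
So b[405] = b[0 + ((405-0) mod 20)] = b[5] = 22.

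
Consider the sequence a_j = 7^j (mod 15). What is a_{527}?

13

Listing terms: a_1 = 7; a_2 = 4; a_3 = 13; a_4 = 1; a_5 = 7.
Since a_5 = a_1 = 7, the sequence is periodic with period 4.
(527 - 1) mod 4 = 2, so a_{527} = a_3 = 13.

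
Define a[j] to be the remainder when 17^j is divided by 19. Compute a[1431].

1

We have a[0] = 1; a[1] = 17; a[2] = 4; a[3] = 11; a[4] = 16; a[5] = 6; a[6] = 7; a[7] = 5; a[8] = 9; a[9] = 1.
The sequence repeats with period 9.
(1431 - 0) mod 9 = 0, so a[1431] = a[0] = 1.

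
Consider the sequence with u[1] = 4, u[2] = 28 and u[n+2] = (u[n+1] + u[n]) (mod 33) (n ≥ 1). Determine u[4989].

Computing terms: u[1] = 4, u[2] = 28, u[3] = 32, u[4] = 27, u[5] = 26, u[6] = 20, u[7] = 13, u[8] = 0, u[9] = 13, u[10] = 13, u[11] = 26, u[12] = 6, u[13] = 32, u[14] = 5, u[15] = 4, u[16] = 9, u[17] = 13, u[18] = 22, u[19] = 2, u[20] = 24, u[21] = 26, u[22] = 17, u[23] = 10, u[24] = 27, u[25] = 4, u[26] = 31, u[27] = 2, u[28] = 0, u[29] = 2, u[30] = 2, u[31] = 4, u[32] = 6, u[33] = 10, u[34] = 16, u[35] = 26, u[36] = 9, u[37] = 2, u[38] = 11, u[39] = 13, u[40] = 24, u[41] = 4, u[42] = 28.
Since (u[41], u[42]) = (u[1], u[2]) = (4, 28) (two consecutive terms determine the rest), the sequence is periodic with period 40.
So u[4989] = u[1 + ((4989-1) mod 40)] = u[29] = 2.

2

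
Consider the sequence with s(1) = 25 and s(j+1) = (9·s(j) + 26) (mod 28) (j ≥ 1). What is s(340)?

Computing terms: s(1) = 25; s(2) = 27; s(3) = 17; s(4) = 11; s(5) = 13; s(6) = 3; s(7) = 25.
Since s(7) = s(1) = 25, the sequence is periodic with period 6.
So s(340) = s(1 + ((340-1) mod 6)) = s(4) = 11.

11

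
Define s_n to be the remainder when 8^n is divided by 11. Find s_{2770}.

Computing terms: s_1 = 8,  s_2 = 9,  s_3 = 6,  s_4 = 4,  s_5 = 10,  s_6 = 3,  s_7 = 2,  s_8 = 5,  s_9 = 7,  s_{10} = 1,  s_{11} = 8.
The sequence repeats with period 10.
So s_{2770} = s_{1 + ((2770-1) mod 10)} = s_{10} = 1.

1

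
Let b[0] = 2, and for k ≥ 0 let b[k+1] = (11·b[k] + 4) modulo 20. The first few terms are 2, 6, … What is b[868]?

Computing terms: b[0] = 2; b[1] = 6; b[2] = 10; b[3] = 14; b[4] = 18; b[5] = 2.
The sequence repeats with period 5.
So b[868] = b[0 + ((868-0) mod 5)] = b[3] = 14.

14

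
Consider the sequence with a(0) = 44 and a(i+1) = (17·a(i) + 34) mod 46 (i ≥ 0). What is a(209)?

a(0) = 44, a(1) = 0, a(2) = 34, a(3) = 14, a(4) = 42, a(5) = 12, a(6) = 8, a(7) = 32, a(8) = 26, a(9) = 16, a(10) = 30, a(11) = 38, a(12) = 36, a(13) = 2, a(14) = 22, a(15) = 40, a(16) = 24, a(17) = 28, a(18) = 4, a(19) = 10, a(20) = 20, a(21) = 6, a(22) = 44.
The sequence repeats with period 22.
So a(209) = a(0 + ((209-0) mod 22)) = a(11) = 38.

38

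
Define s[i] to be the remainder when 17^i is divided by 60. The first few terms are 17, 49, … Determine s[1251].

Listing terms: s[1] = 17, s[2] = 49, s[3] = 53, s[4] = 1, s[5] = 17.
The sequence repeats with period 4.
(1251 - 1) mod 4 = 2, so s[1251] = s[3] = 53.

53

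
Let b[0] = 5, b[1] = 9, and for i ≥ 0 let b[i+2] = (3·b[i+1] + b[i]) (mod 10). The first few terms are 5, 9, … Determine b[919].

1

Computing terms: b[0] = 5, b[1] = 9, b[2] = 2, b[3] = 5, b[4] = 7, b[5] = 6, b[6] = 5, b[7] = 1, b[8] = 8, b[9] = 5, b[10] = 3, b[11] = 4, b[12] = 5, b[13] = 9.
Since (b[12], b[13]) = (b[0], b[1]) = (5, 9) (two consecutive terms determine the rest), the sequence is periodic with period 12.
(919 - 0) mod 12 = 7, so b[919] = b[7] = 1.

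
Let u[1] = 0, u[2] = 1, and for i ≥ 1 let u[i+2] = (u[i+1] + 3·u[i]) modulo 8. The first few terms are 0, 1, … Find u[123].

We have u[1] = 0, u[2] = 1, u[3] = 1, u[4] = 4, u[5] = 7, u[6] = 3, u[7] = 0, u[8] = 1.
The sequence repeats with period 6.
So u[123] = u[1 + ((123-1) mod 6)] = u[3] = 1.

1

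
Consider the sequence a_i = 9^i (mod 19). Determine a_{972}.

Computing terms: a_0 = 1, a_1 = 9, a_2 = 5, a_3 = 7, a_4 = 6, a_5 = 16, a_6 = 11, a_7 = 4, a_8 = 17, a_9 = 1.
The sequence repeats with period 9.
So a_{972} = a_{0 + ((972-0) mod 9)} = a_0 = 1.

1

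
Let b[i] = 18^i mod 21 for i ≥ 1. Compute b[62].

9

We have b[1] = 18; b[2] = 9; b[3] = 15; b[4] = 18.
The sequence repeats with period 3.
So b[62] = b[1 + ((62-1) mod 3)] = b[2] = 9.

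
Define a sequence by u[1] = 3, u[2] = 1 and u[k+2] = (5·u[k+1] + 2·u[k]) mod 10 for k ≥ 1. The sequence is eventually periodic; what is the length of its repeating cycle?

8

We have u[1] = 3; u[2] = 1; u[3] = 1; u[4] = 7; u[5] = 7; u[6] = 9; u[7] = 9; u[8] = 3; u[9] = 3; u[10] = 1.
Since (u[9], u[10]) = (u[1], u[2]) = (3, 1) (two consecutive terms determine the rest), the sequence is periodic with period 8.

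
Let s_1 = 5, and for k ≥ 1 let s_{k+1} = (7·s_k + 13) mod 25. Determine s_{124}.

Listing terms: s_1 = 5; s_2 = 23; s_3 = 24; s_4 = 6; s_5 = 5.
The sequence repeats with period 4.
So s_{124} = s_{1 + ((124-1) mod 4)} = s_4 = 6.

6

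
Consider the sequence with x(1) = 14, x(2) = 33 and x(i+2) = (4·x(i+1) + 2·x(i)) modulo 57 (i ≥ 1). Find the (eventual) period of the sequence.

18

Computing terms: x(1) = 14, x(2) = 33, x(3) = 46, x(4) = 22, x(5) = 9, x(6) = 23, x(7) = 53, x(8) = 30, x(9) = 55, x(10) = 52, x(11) = 33, x(12) = 8, x(13) = 41, x(14) = 9, x(15) = 4, x(16) = 34, x(17) = 30, x(18) = 17, x(19) = 14, x(20) = 33.
The sequence repeats with period 18.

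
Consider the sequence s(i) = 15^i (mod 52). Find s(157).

15

Listing terms: s(0) = 1; s(1) = 15; s(2) = 17; s(3) = 47; s(4) = 29; s(5) = 19; s(6) = 25; s(7) = 11; s(8) = 9; s(9) = 31; s(10) = 49; s(11) = 7; s(12) = 1.
Since s(12) = s(0) = 1, the sequence is periodic with period 12.
So s(157) = s(0 + ((157-0) mod 12)) = s(1) = 15.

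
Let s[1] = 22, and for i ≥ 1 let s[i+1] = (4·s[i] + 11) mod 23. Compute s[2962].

s[1] = 22,  s[2] = 7,  s[3] = 16,  s[4] = 6,  s[5] = 12,  s[6] = 13,  s[7] = 17,  s[8] = 10,  s[9] = 5,  s[10] = 8,  s[11] = 20,  s[12] = 22.
Since s[12] = s[1] = 22, the sequence is periodic with period 11.
So s[2962] = s[1 + ((2962-1) mod 11)] = s[3] = 16.

16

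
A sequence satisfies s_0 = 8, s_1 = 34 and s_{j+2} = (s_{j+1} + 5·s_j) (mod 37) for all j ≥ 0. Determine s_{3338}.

Computing terms: s_0 = 8, s_1 = 34, s_2 = 0, s_3 = 22, s_4 = 22, s_5 = 21, s_6 = 20, s_7 = 14, s_8 = 3, s_9 = 36, s_{10} = 14, s_{11} = 9, s_{12} = 5, s_{13} = 13, s_{14} = 1, s_{15} = 29, s_{16} = 34, s_{17} = 31, s_{18} = 16, s_{19} = 23, s_{20} = 29, s_{21} = 33, s_{22} = 30, s_{23} = 10, s_{24} = 12, s_{25} = 25, s_{26} = 11, s_{27} = 25, s_{28} = 6, s_{29} = 20, s_{30} = 13, s_{31} = 2, s_{32} = 30, s_{33} = 3, s_{34} = 5, s_{35} = 20, s_{36} = 8, s_{37} = 34.
Since (s_{36}, s_{37}) = (s_0, s_1) = (8, 34) (two consecutive terms determine the rest), the sequence is periodic with period 36.
(3338 - 0) mod 36 = 26, so s_{3338} = s_{26} = 11.

11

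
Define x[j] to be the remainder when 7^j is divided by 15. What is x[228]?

1

Computing terms: x[0] = 1; x[1] = 7; x[2] = 4; x[3] = 13; x[4] = 1.
The sequence repeats with period 4.
So x[228] = x[0 + ((228-0) mod 4)] = x[0] = 1.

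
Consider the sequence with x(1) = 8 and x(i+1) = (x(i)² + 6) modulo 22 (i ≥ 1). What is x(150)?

20

Computing terms: x(1) = 8; x(2) = 4; x(3) = 0; x(4) = 6; x(5) = 20; x(6) = 10; x(7) = 18; x(8) = 0.
Since x(8) = x(3) = 0, the sequence is eventually periodic: after a pre-period of length 2 it cycles with period 5.
For i ≥ 3, x(i) depends only on (i - 3) mod 5. (150 - 3) mod 5 = 2, so x(150) = x(5) = 20.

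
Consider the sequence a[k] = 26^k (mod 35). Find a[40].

16

Computing terms: a[1] = 26,  a[2] = 11,  a[3] = 6,  a[4] = 16,  a[5] = 31,  a[6] = 1,  a[7] = 26.
Since a[7] = a[1] = 26, the sequence is periodic with period 6.
(40 - 1) mod 6 = 3, so a[40] = a[4] = 16.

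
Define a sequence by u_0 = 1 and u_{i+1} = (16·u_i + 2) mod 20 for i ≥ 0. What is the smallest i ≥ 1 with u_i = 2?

3

u_0 = 1; u_1 = 18; u_2 = 10; u_3 = 2; u_4 = 14; u_5 = 6; u_6 = 18.
Since u_6 = u_1 = 18, the sequence is eventually periodic: after a pre-period of length 1 it cycles with period 5.
The value 2 first appears (with i ≥ 1) at u_3.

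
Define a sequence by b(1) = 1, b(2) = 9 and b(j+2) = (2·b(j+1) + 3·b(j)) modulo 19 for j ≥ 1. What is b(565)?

We have b(1) = 1,  b(2) = 9,  b(3) = 2,  b(4) = 12,  b(5) = 11,  b(6) = 1,  b(7) = 16,  b(8) = 16,  b(9) = 4,  b(10) = 18,  b(11) = 10,  b(12) = 17,  b(13) = 7,  b(14) = 8,  b(15) = 18,  b(16) = 3,  b(17) = 3,  b(18) = 15,  b(19) = 1,  b(20) = 9.
The sequence repeats with period 18.
So b(565) = b(1 + ((565-1) mod 18)) = b(7) = 16.

16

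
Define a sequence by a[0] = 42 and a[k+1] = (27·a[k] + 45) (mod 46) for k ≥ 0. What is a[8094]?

36

Computing terms: a[0] = 42; a[1] = 29; a[2] = 0; a[3] = 45; a[4] = 18; a[5] = 25; a[6] = 30; a[7] = 27; a[8] = 38; a[9] = 13; a[10] = 28; a[11] = 19; a[12] = 6; a[13] = 23; a[14] = 22; a[15] = 41; a[16] = 2; a[17] = 7; a[18] = 4; a[19] = 15; a[20] = 36; a[21] = 5; a[22] = 42.
The sequence repeats with period 22.
(8094 - 0) mod 22 = 20, so a[8094] = a[20] = 36.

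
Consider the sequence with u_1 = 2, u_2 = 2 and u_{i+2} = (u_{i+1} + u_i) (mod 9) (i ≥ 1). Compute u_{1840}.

Listing terms: u_1 = 2; u_2 = 2; u_3 = 4; u_4 = 6; u_5 = 1; u_6 = 7; u_7 = 8; u_8 = 6; u_9 = 5; u_{10} = 2; u_{11} = 7; u_{12} = 0; u_{13} = 7; u_{14} = 7; u_{15} = 5; u_{16} = 3; u_{17} = 8; u_{18} = 2; u_{19} = 1; u_{20} = 3; u_{21} = 4; u_{22} = 7; u_{23} = 2; u_{24} = 0; u_{25} = 2; u_{26} = 2.
The sequence repeats with period 24.
So u_{1840} = u_{1 + ((1840-1) mod 24)} = u_{16} = 3.

3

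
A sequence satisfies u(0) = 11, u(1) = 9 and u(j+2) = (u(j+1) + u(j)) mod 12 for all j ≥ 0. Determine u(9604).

We have u(0) = 11; u(1) = 9; u(2) = 8; u(3) = 5; u(4) = 1; u(5) = 6; u(6) = 7; u(7) = 1; u(8) = 8; u(9) = 9; u(10) = 5; u(11) = 2; u(12) = 7; u(13) = 9; u(14) = 4; u(15) = 1; u(16) = 5; u(17) = 6; u(18) = 11; u(19) = 5; u(20) = 4; u(21) = 9; u(22) = 1; u(23) = 10; u(24) = 11; u(25) = 9.
The sequence repeats with period 24.
(9604 - 0) mod 24 = 4, so u(9604) = u(4) = 1.

1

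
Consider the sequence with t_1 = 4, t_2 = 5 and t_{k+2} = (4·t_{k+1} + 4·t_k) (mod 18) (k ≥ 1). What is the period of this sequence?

24

t_1 = 4, t_2 = 5, t_3 = 0, t_4 = 2, t_5 = 8, t_6 = 4, t_7 = 12, t_8 = 10, t_9 = 16, t_{10} = 14, t_{11} = 12, t_{12} = 14, t_{13} = 14, t_{14} = 4, t_{15} = 0, t_{16} = 16, t_{17} = 10, t_{18} = 14, t_{19} = 6, t_{20} = 8, t_{21} = 2, t_{22} = 4, t_{23} = 6, t_{24} = 4, t_{25} = 4, t_{26} = 14, t_{27} = 0, t_{28} = 2.
Since (t_{27}, t_{28}) = (t_3, t_4) = (0, 2) (two consecutive terms determine the rest), the sequence is eventually periodic: after a pre-period of length 2 it cycles with period 24.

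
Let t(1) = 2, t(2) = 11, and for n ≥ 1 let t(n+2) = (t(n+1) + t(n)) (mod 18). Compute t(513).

5

We have t(1) = 2, t(2) = 11, t(3) = 13, t(4) = 6, t(5) = 1, t(6) = 7, t(7) = 8, t(8) = 15, t(9) = 5, t(10) = 2, t(11) = 7, t(12) = 9, t(13) = 16, t(14) = 7, t(15) = 5, t(16) = 12, t(17) = 17, t(18) = 11, t(19) = 10, t(20) = 3, t(21) = 13, t(22) = 16, t(23) = 11, t(24) = 9, t(25) = 2, t(26) = 11.
The sequence repeats with period 24.
So t(513) = t(1 + ((513-1) mod 24)) = t(9) = 5.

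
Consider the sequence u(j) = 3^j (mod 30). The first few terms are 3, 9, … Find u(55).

Listing terms: u(1) = 3; u(2) = 9; u(3) = 27; u(4) = 21; u(5) = 3.
The sequence repeats with period 4.
(55 - 1) mod 4 = 2, so u(55) = u(3) = 27.

27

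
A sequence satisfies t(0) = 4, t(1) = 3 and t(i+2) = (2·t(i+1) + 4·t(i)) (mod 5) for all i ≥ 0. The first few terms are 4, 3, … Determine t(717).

2

We have t(0) = 4; t(1) = 3; t(2) = 2; t(3) = 1; t(4) = 0; t(5) = 4; t(6) = 3.
Since (t(5), t(6)) = (t(0), t(1)) = (4, 3) (two consecutive terms determine the rest), the sequence is periodic with period 5.
So t(717) = t(0 + ((717-0) mod 5)) = t(2) = 2.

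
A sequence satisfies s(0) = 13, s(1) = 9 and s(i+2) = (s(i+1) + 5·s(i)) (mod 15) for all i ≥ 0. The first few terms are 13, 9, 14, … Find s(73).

We have s(0) = 13, s(1) = 9, s(2) = 14, s(3) = 14, s(4) = 9, s(5) = 4, s(6) = 4, s(7) = 9, s(8) = 14.
Since (s(7), s(8)) = (s(1), s(2)) = (9, 14) (two consecutive terms determine the rest), the sequence is eventually periodic: after a pre-period of length 1 it cycles with period 6.
For i ≥ 1, s(i) depends only on (i - 1) mod 6. (73 - 1) mod 6 = 0, so s(73) = s(1) = 9.

9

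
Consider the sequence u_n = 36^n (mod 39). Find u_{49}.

36

Listing terms: u_0 = 1; u_1 = 36; u_2 = 9; u_3 = 12; u_4 = 3; u_5 = 30; u_6 = 27; u_7 = 36.
Since u_7 = u_1 = 36, the sequence is eventually periodic: after a pre-period of length 1 it cycles with period 6.
For n ≥ 1, u_n depends only on (n - 1) mod 6. (49 - 1) mod 6 = 0, so u_{49} = u_1 = 36.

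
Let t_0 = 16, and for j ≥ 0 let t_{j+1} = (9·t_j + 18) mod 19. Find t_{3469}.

Listing terms: t_0 = 16,  t_1 = 10,  t_2 = 13,  t_3 = 2,  t_4 = 17,  t_5 = 0,  t_6 = 18,  t_7 = 9,  t_8 = 4,  t_9 = 16.
Since t_9 = t_0 = 16, the sequence is periodic with period 9.
(3469 - 0) mod 9 = 4, so t_{3469} = t_4 = 17.

17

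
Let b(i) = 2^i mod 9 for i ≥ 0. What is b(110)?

4

We have b(0) = 1,  b(1) = 2,  b(2) = 4,  b(3) = 8,  b(4) = 7,  b(5) = 5,  b(6) = 1.
Since b(6) = b(0) = 1, the sequence is periodic with period 6.
(110 - 0) mod 6 = 2, so b(110) = b(2) = 4.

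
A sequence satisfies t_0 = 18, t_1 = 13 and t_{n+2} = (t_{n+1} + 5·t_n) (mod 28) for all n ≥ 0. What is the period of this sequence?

42

Computing terms: t_0 = 18; t_1 = 13; t_2 = 19; t_3 = 0; t_4 = 11; t_5 = 11; t_6 = 10; t_7 = 9; t_8 = 3; t_9 = 20; t_{10} = 7; t_{11} = 23; t_{12} = 2; t_{13} = 5; t_{14} = 15; t_{15} = 12; t_{16} = 3; t_{17} = 7; t_{18} = 22; t_{19} = 1; t_{20} = 27; t_{21} = 4; t_{22} = 27; t_{23} = 19; t_{24} = 14; t_{25} = 25; t_{26} = 11; t_{27} = 24; t_{28} = 23; t_{29} = 3; t_{30} = 6; t_{31} = 21; t_{32} = 23; t_{33} = 16; t_{34} = 19; t_{35} = 15; t_{36} = 26; t_{37} = 17; t_{38} = 7; t_{39} = 8; t_{40} = 15; t_{41} = 27; t_{42} = 18; t_{43} = 13.
The sequence repeats with period 42.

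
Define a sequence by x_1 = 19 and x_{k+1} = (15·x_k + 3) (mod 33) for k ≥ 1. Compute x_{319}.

3

x_1 = 19, x_2 = 24, x_3 = 0, x_4 = 3, x_5 = 15, x_6 = 30, x_7 = 24.
Since x_7 = x_2 = 24, the sequence is eventually periodic: after a pre-period of length 1 it cycles with period 5.
For k ≥ 2, x_k depends only on (k - 2) mod 5. (319 - 2) mod 5 = 2, so x_{319} = x_4 = 3.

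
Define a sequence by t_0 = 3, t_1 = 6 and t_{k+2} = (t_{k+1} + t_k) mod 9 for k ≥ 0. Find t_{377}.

Computing terms: t_0 = 3,  t_1 = 6,  t_2 = 0,  t_3 = 6,  t_4 = 6,  t_5 = 3,  t_6 = 0,  t_7 = 3,  t_8 = 3,  t_9 = 6.
The sequence repeats with period 8.
(377 - 0) mod 8 = 1, so t_{377} = t_1 = 6.

6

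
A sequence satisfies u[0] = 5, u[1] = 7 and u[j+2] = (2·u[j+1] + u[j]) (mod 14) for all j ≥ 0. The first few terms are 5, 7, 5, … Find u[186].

Listing terms: u[0] = 5,  u[1] = 7,  u[2] = 5,  u[3] = 3,  u[4] = 11,  u[5] = 11,  u[6] = 5,  u[7] = 7.
Since (u[6], u[7]) = (u[0], u[1]) = (5, 7) (two consecutive terms determine the rest), the sequence is periodic with period 6.
So u[186] = u[0 + ((186-0) mod 6)] = u[0] = 5.

5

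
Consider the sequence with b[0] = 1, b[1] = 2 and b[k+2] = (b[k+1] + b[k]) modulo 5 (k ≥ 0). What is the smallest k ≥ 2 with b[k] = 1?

We have b[0] = 1; b[1] = 2; b[2] = 3; b[3] = 0; b[4] = 3; b[5] = 3; b[6] = 1; b[7] = 4; b[8] = 0; b[9] = 4; b[10] = 4; b[11] = 3; b[12] = 2; b[13] = 0; b[14] = 2; b[15] = 2; b[16] = 4; b[17] = 1; b[18] = 0; b[19] = 1; b[20] = 1; b[21] = 2.
The sequence repeats with period 20.
The value 1 first appears (with k ≥ 2) at b[6].

6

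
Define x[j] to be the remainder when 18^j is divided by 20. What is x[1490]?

Listing terms: x[1] = 18, x[2] = 4, x[3] = 12, x[4] = 16, x[5] = 8, x[6] = 4.
Since x[6] = x[2] = 4, the sequence is eventually periodic: after a pre-period of length 1 it cycles with period 4.
For j ≥ 2, x[j] depends only on (j - 2) mod 4. (1490 - 2) mod 4 = 0, so x[1490] = x[2] = 4.

4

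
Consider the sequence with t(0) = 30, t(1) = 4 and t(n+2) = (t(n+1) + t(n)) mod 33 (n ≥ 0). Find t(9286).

17

We have t(0) = 30, t(1) = 4, t(2) = 1, t(3) = 5, t(4) = 6, t(5) = 11, t(6) = 17, t(7) = 28, t(8) = 12, t(9) = 7, t(10) = 19, t(11) = 26, t(12) = 12, t(13) = 5, t(14) = 17, t(15) = 22, t(16) = 6, t(17) = 28, t(18) = 1, t(19) = 29, t(20) = 30, t(21) = 26, t(22) = 23, t(23) = 16, t(24) = 6, t(25) = 22, t(26) = 28, t(27) = 17, t(28) = 12, t(29) = 29, t(30) = 8, t(31) = 4, t(32) = 12, t(33) = 16, t(34) = 28, t(35) = 11, t(36) = 6, t(37) = 17, t(38) = 23, t(39) = 7, t(40) = 30, t(41) = 4.
Since (t(40), t(41)) = (t(0), t(1)) = (30, 4) (two consecutive terms determine the rest), the sequence is periodic with period 40.
(9286 - 0) mod 40 = 6, so t(9286) = t(6) = 17.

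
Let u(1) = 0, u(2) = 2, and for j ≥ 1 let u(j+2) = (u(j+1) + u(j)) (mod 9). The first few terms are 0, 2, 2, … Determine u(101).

We have u(1) = 0; u(2) = 2; u(3) = 2; u(4) = 4; u(5) = 6; u(6) = 1; u(7) = 7; u(8) = 8; u(9) = 6; u(10) = 5; u(11) = 2; u(12) = 7; u(13) = 0; u(14) = 7; u(15) = 7; u(16) = 5; u(17) = 3; u(18) = 8; u(19) = 2; u(20) = 1; u(21) = 3; u(22) = 4; u(23) = 7; u(24) = 2; u(25) = 0; u(26) = 2.
The sequence repeats with period 24.
(101 - 1) mod 24 = 4, so u(101) = u(5) = 6.

6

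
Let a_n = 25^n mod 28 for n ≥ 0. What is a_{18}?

Listing terms: a_0 = 1, a_1 = 25, a_2 = 9, a_3 = 1.
The sequence repeats with period 3.
(18 - 0) mod 3 = 0, so a_{18} = a_0 = 1.

1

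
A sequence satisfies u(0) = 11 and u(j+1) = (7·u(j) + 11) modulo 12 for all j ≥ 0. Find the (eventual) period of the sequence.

6

Listing terms: u(0) = 11, u(1) = 4, u(2) = 3, u(3) = 8, u(4) = 7, u(5) = 0, u(6) = 11.
The sequence repeats with period 6.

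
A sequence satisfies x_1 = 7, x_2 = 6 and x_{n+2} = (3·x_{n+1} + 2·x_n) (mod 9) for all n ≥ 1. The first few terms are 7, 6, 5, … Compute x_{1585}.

7

We have x_1 = 7, x_2 = 6, x_3 = 5, x_4 = 0, x_5 = 1, x_6 = 3, x_7 = 2, x_8 = 3, x_9 = 4, x_{10} = 0, x_{11} = 8, x_{12} = 6, x_{13} = 7, x_{14} = 6.
Since (x_{13}, x_{14}) = (x_1, x_2) = (7, 6) (two consecutive terms determine the rest), the sequence is periodic with period 12.
(1585 - 1) mod 12 = 0, so x_{1585} = x_1 = 7.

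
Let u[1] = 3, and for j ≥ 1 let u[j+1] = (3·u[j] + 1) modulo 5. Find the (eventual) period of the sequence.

4

We have u[1] = 3,  u[2] = 0,  u[3] = 1,  u[4] = 4,  u[5] = 3.
The sequence repeats with period 4.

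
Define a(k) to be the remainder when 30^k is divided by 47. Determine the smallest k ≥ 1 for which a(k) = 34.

Listing terms: a(0) = 1; a(1) = 30; a(2) = 7; a(3) = 22; a(4) = 2; a(5) = 13; a(6) = 14; a(7) = 44; a(8) = 4; a(9) = 26; a(10) = 28; a(11) = 41; a(12) = 8; a(13) = 5; a(14) = 9; a(15) = 35; a(16) = 16; a(17) = 10; a(18) = 18; a(19) = 23; a(20) = 32; a(21) = 20; a(22) = 36; a(23) = 46; a(24) = 17; a(25) = 40; a(26) = 25; a(27) = 45; a(28) = 34; a(29) = 33; a(30) = 3; a(31) = 43; a(32) = 21; a(33) = 19; a(34) = 6; a(35) = 39; a(36) = 42; a(37) = 38; a(38) = 12; a(39) = 31; a(40) = 37; a(41) = 29; a(42) = 24; a(43) = 15; a(44) = 27; a(45) = 11; a(46) = 1.
Since a(46) = a(0) = 1, the sequence is periodic with period 46.
The value 34 first appears (with k ≥ 1) at a(28).

28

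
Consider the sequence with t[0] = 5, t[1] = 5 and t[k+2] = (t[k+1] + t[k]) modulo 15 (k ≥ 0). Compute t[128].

5

We have t[0] = 5,  t[1] = 5,  t[2] = 10,  t[3] = 0,  t[4] = 10,  t[5] = 10,  t[6] = 5,  t[7] = 0,  t[8] = 5,  t[9] = 5.
The sequence repeats with period 8.
So t[128] = t[0 + ((128-0) mod 8)] = t[0] = 5.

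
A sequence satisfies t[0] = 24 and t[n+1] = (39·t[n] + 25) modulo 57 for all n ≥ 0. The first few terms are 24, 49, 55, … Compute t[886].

t[0] = 24,  t[1] = 49,  t[2] = 55,  t[3] = 4,  t[4] = 10,  t[5] = 16,  t[6] = 22,  t[7] = 28,  t[8] = 34,  t[9] = 40,  t[10] = 46,  t[11] = 52,  t[12] = 1,  t[13] = 7,  t[14] = 13,  t[15] = 19,  t[16] = 25,  t[17] = 31,  t[18] = 37,  t[19] = 43,  t[20] = 49.
Since t[20] = t[1] = 49, the sequence is eventually periodic: after a pre-period of length 1 it cycles with period 19.
For n ≥ 1, t[n] depends only on (n - 1) mod 19. (886 - 1) mod 19 = 11, so t[886] = t[12] = 1.

1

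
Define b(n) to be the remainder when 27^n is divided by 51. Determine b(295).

We have b(0) = 1, b(1) = 27, b(2) = 15, b(3) = 48, b(4) = 21, b(5) = 6, b(6) = 9, b(7) = 39, b(8) = 33, b(9) = 24, b(10) = 36, b(11) = 3, b(12) = 30, b(13) = 45, b(14) = 42, b(15) = 12, b(16) = 18, b(17) = 27.
Since b(17) = b(1) = 27, the sequence is eventually periodic: after a pre-period of length 1 it cycles with period 16.
For n ≥ 1, b(n) depends only on (n - 1) mod 16. (295 - 1) mod 16 = 6, so b(295) = b(7) = 39.

39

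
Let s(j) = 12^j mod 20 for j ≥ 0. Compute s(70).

Listing terms: s(0) = 1, s(1) = 12, s(2) = 4, s(3) = 8, s(4) = 16, s(5) = 12.
Since s(5) = s(1) = 12, the sequence is eventually periodic: after a pre-period of length 1 it cycles with period 4.
For j ≥ 1, s(j) depends only on (j - 1) mod 4. (70 - 1) mod 4 = 1, so s(70) = s(2) = 4.

4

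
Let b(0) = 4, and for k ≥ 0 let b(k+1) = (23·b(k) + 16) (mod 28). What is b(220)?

Computing terms: b(0) = 4,  b(1) = 24,  b(2) = 8,  b(3) = 4.
Since b(3) = b(0) = 4, the sequence is periodic with period 3.
So b(220) = b(0 + ((220-0) mod 3)) = b(1) = 24.

24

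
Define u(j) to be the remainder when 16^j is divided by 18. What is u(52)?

Listing terms: u(1) = 16; u(2) = 4; u(3) = 10; u(4) = 16.
The sequence repeats with period 3.
So u(52) = u(1 + ((52-1) mod 3)) = u(1) = 16.

16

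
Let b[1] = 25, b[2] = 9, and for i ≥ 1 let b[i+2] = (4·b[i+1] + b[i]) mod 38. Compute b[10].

b[1] = 25,  b[2] = 9,  b[3] = 23,  b[4] = 25,  b[5] = 9.
The sequence repeats with period 3.
(10 - 1) mod 3 = 0, so b[10] = b[1] = 25.

25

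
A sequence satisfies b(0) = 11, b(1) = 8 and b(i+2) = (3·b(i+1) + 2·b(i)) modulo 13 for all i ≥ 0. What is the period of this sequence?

3

Computing terms: b(0) = 11; b(1) = 8; b(2) = 7; b(3) = 11; b(4) = 8.
The sequence repeats with period 3.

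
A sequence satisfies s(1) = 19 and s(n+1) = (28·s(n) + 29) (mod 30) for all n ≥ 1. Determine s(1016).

s(1) = 19; s(2) = 21; s(3) = 17; s(4) = 25; s(5) = 9; s(6) = 11; s(7) = 7; s(8) = 15; s(9) = 29; s(10) = 1; s(11) = 27; s(12) = 5; s(13) = 19.
Since s(13) = s(1) = 19, the sequence is periodic with period 12.
(1016 - 1) mod 12 = 7, so s(1016) = s(8) = 15.

15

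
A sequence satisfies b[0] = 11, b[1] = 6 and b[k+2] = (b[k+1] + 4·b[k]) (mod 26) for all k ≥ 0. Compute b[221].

24

Listing terms: b[0] = 11,  b[1] = 6,  b[2] = 24,  b[3] = 22,  b[4] = 14,  b[5] = 24,  b[6] = 2,  b[7] = 20,  b[8] = 2,  b[9] = 4,  b[10] = 12,  b[11] = 2,  b[12] = 24,  b[13] = 6,  b[14] = 24.
Since (b[13], b[14]) = (b[1], b[2]) = (6, 24) (two consecutive terms determine the rest), the sequence is eventually periodic: after a pre-period of length 1 it cycles with period 12.
For k ≥ 1, b[k] depends only on (k - 1) mod 12. (221 - 1) mod 12 = 4, so b[221] = b[5] = 24.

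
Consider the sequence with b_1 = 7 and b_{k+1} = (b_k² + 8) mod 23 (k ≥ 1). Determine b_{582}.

b_1 = 7; b_2 = 11; b_3 = 14; b_4 = 20; b_5 = 17; b_6 = 21; b_7 = 12; b_8 = 14.
Since b_8 = b_3 = 14, the sequence is eventually periodic: after a pre-period of length 2 it cycles with period 5.
For k ≥ 3, b_k depends only on (k - 3) mod 5. (582 - 3) mod 5 = 4, so b_{582} = b_7 = 12.

12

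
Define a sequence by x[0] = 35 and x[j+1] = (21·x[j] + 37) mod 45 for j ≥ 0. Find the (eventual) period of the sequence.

Computing terms: x[0] = 35, x[1] = 7, x[2] = 4, x[3] = 31, x[4] = 13, x[5] = 40, x[6] = 22, x[7] = 4.
Since x[7] = x[2] = 4, the sequence is eventually periodic: after a pre-period of length 2 it cycles with period 5.

5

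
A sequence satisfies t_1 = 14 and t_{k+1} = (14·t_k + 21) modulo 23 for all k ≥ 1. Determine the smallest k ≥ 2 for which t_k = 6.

t_1 = 14; t_2 = 10; t_3 = 0; t_4 = 21; t_5 = 16; t_6 = 15; t_7 = 1; t_8 = 12; t_9 = 5; t_{10} = 22; t_{11} = 7; t_{12} = 4; t_{13} = 8; t_{14} = 18; t_{15} = 20; t_{16} = 2; t_{17} = 3; t_{18} = 17; t_{19} = 6; t_{20} = 13; t_{21} = 19; t_{22} = 11; t_{23} = 14.
Since t_{23} = t_1 = 14, the sequence is periodic with period 22.
The value 6 first appears (with k ≥ 2) at t_{19}.

19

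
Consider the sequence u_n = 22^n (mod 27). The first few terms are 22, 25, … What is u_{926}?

u_1 = 22, u_2 = 25, u_3 = 10, u_4 = 4, u_5 = 7, u_6 = 19, u_7 = 13, u_8 = 16, u_9 = 1, u_{10} = 22.
Since u_{10} = u_1 = 22, the sequence is periodic with period 9.
So u_{926} = u_{1 + ((926-1) mod 9)} = u_8 = 16.

16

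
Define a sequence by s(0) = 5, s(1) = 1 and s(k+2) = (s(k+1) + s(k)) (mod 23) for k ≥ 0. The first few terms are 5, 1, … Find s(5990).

Listing terms: s(0) = 5,  s(1) = 1,  s(2) = 6,  s(3) = 7,  s(4) = 13,  s(5) = 20,  s(6) = 10,  s(7) = 7,  s(8) = 17,  s(9) = 1,  s(10) = 18,  s(11) = 19,  s(12) = 14,  s(13) = 10,  s(14) = 1,  s(15) = 11,  s(16) = 12,  s(17) = 0,  s(18) = 12,  s(19) = 12,  s(20) = 1,  s(21) = 13,  s(22) = 14,  s(23) = 4,  s(24) = 18,  s(25) = 22,  s(26) = 17,  s(27) = 16,  s(28) = 10,  s(29) = 3,  s(30) = 13,  s(31) = 16,  s(32) = 6,  s(33) = 22,  s(34) = 5,  s(35) = 4,  s(36) = 9,  s(37) = 13,  s(38) = 22,  s(39) = 12,  s(40) = 11,  s(41) = 0,  s(42) = 11,  s(43) = 11,  s(44) = 22,  s(45) = 10,  s(46) = 9,  s(47) = 19,  s(48) = 5,  s(49) = 1.
Since (s(48), s(49)) = (s(0), s(1)) = (5, 1) (two consecutive terms determine the rest), the sequence is periodic with period 48.
(5990 - 0) mod 48 = 38, so s(5990) = s(38) = 22.

22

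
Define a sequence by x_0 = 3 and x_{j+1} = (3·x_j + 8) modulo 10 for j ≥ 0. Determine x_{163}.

x_0 = 3; x_1 = 7; x_2 = 9; x_3 = 5; x_4 = 3.
The sequence repeats with period 4.
So x_{163} = x_{0 + ((163-0) mod 4)} = x_3 = 5.

5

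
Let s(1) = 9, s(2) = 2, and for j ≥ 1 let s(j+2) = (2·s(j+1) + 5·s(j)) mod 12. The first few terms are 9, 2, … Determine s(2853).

We have s(1) = 9; s(2) = 2; s(3) = 1; s(4) = 0; s(5) = 5; s(6) = 10; s(7) = 9; s(8) = 8; s(9) = 1; s(10) = 6; s(11) = 5; s(12) = 4; s(13) = 9; s(14) = 2.
The sequence repeats with period 12.
(2853 - 1) mod 12 = 8, so s(2853) = s(9) = 1.

1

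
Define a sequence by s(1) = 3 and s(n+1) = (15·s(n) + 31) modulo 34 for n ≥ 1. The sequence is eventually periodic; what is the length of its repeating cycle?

8

We have s(1) = 3, s(2) = 8, s(3) = 15, s(4) = 18, s(5) = 29, s(6) = 24, s(7) = 17, s(8) = 14, s(9) = 3.
Since s(9) = s(1) = 3, the sequence is periodic with period 8.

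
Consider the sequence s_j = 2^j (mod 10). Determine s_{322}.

We have s_1 = 2, s_2 = 4, s_3 = 8, s_4 = 6, s_5 = 2.
The sequence repeats with period 4.
So s_{322} = s_{1 + ((322-1) mod 4)} = s_2 = 4.

4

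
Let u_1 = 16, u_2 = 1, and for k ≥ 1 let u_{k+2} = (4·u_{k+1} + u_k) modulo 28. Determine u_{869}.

Computing terms: u_1 = 16,  u_2 = 1,  u_3 = 20,  u_4 = 25,  u_5 = 8,  u_6 = 1,  u_7 = 12,  u_8 = 21,  u_9 = 12,  u_{10} = 13,  u_{11} = 8,  u_{12} = 17,  u_{13} = 20,  u_{14} = 13,  u_{15} = 16,  u_{16} = 21,  u_{17} = 16,  u_{18} = 1.
The sequence repeats with period 16.
(869 - 1) mod 16 = 4, so u_{869} = u_5 = 8.

8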